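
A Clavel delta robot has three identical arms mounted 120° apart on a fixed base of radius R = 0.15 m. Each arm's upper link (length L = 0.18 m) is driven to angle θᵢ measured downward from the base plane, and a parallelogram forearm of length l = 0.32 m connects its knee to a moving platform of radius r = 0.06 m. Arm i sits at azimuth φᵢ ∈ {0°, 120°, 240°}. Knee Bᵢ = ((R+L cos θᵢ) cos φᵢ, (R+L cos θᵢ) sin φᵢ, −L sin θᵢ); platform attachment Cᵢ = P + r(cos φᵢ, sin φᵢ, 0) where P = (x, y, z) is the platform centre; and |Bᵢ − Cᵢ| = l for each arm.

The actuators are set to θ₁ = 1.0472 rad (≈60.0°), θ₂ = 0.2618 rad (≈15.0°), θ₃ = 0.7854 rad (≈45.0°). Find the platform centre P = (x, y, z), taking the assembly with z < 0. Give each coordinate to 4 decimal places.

arm 1 at φ=0.0°: ρ1 = 0.1800;  O1 = (0.1800, 0.0000, -0.1559)
O2 = (0.2639·cos120.0°, 0.2639·sin120.0°, -0.0466) = (-0.1319, 0.2285, -0.0466)
O3 = (0.2173·cos240.0°, 0.2173·sin240.0°, -0.1273) = (-0.1086, -0.1882, -0.1273)
eliminate P² terms by subtracting sphere 1 from 2 and 3
linear system: -0.6239x+0.4570y = 0.0151−0.2186z; -0.5773x+-0.3763y = 0.0067−0.0572z
Cramer: x(z) = -0.0175+0.2174z;  y(z) = 0.0091-0.1815z
quadratic in z: (1.0802)z²+(0.2226)z+(-0.0390)=0, √Δ=0.4669 → z ∈ {-0.3191, 0.1131}; z = -0.3191 (taking z<0)
x = -0.0869, y = 0.0670

(-0.0869, 0.0670, -0.3191)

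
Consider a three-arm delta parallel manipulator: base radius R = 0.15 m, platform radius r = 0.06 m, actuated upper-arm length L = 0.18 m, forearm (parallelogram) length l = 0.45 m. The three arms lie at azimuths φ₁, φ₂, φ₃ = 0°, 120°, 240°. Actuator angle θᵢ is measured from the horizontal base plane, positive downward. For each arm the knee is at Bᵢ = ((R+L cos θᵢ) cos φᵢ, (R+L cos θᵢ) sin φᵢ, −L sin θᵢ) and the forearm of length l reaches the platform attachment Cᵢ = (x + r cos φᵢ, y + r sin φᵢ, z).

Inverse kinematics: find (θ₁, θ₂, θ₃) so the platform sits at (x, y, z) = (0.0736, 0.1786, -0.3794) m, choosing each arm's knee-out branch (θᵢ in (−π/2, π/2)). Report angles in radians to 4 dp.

rotate P by −φ1: (0.0736, 0.1786, -0.3794)
  A=0.0164, B=-0.3794, C=(l²−L²−A²−y'²−z²)/(2L)=-0.0167
  θ1 = atan2(B,A) + arccos(C/0.3798) = 0.0872
rotate P by −φ2: (0.1179, -0.1530, -0.3794)
  e−x'=-0.0279;  (l²−L²−(e−x')²−y'²−z²)/2L = 0.0054
  √(A²+B²)=0.3804;  θ2 = -1.6441+1.5565 ≈ -0.0876
φ3=240.0° → target in arm frame (-0.1915, -0.0256)
  A=0.2815, B=-0.3794, C=(l²−L²−A²−y'²−z²)/(2L)=-0.1492
  γ=atan2(-0.3794,0.2815)=-0.9325;  ψ=arccos(-0.3159)=1.8922;  θ3=γ+ψ≈0.9597

θ₁ = 0.0872, θ₂ = -0.0876, θ₃ = 0.9597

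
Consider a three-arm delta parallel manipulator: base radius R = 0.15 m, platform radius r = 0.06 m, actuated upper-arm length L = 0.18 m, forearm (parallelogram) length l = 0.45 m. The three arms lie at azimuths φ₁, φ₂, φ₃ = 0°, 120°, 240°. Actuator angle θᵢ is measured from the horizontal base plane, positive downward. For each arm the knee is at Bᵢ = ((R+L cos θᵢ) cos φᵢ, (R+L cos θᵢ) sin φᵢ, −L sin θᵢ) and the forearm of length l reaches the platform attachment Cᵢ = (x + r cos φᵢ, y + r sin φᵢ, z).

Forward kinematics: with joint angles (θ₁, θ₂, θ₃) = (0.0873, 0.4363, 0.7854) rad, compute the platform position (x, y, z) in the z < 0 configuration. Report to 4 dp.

(0.1061, 0.0666, -0.4297)

arm 1 at φ=0.0°: ρ1 = 0.2693;  centre 1 = (0.2693, 0.0000, -0.0157)
centre 2 = (0.2531·cos120.0°, 0.2531·sin120.0°, -0.0761) = (-0.1266, 0.2192, -0.0761)
arm 3 at φ=240.0°: ρ3 = 0.2173;  centre 3 = (-0.1086, -0.1882, -0.1273)
eliminate P² terms by subtracting sphere 1 from 2 and 3
linear system: -0.7918x+0.4384y = -0.0029−-0.1207z; -0.7559x+-0.3763y = -0.0094−-0.2232z
det = 0.6294;  x = 0.0083+-0.2277z,  y = 0.0083+-0.1357z
sphere 1 gives Az²+Bz+C=0 with A=1.0703, B=0.1480, C=-0.1340;  B²−4AC=0.5957;  roots -0.4297, 0.2914;  negative root z = -0.4297
x = 0.1061, y = 0.0666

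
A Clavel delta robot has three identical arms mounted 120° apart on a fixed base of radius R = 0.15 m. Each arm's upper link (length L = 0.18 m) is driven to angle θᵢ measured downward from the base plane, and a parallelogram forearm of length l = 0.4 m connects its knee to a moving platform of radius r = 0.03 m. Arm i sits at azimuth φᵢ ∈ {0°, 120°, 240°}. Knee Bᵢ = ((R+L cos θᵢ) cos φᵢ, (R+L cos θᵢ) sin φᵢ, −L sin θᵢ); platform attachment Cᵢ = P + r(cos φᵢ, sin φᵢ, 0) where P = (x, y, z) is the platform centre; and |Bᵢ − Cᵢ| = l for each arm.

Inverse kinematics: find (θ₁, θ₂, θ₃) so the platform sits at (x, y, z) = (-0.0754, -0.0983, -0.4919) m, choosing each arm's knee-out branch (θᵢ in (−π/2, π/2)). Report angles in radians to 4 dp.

φ1=0.0° → target in arm frame (-0.0754, -0.0983)
  A=0.1954, B=-0.4919, C=(l²−L²−A²−y'²−z²)/(2L)=-0.4506
  θ1 = atan2(B,A) + arccos(C/0.5293) = 1.3966
φ2=120.0° → target in arm frame (-0.0474, 0.1144)
  A=0.1674, B=-0.4919, C=(l²−L²−A²−y'²−z²)/(2L)=-0.4319
  γ=atan2(-0.4919,0.1674)=-1.2427;  ψ=arccos(-0.8313)=2.5522;  θ2=γ+ψ≈1.3095
arm 3 (φ=240.0°): x'=0.1228, y'=-0.0161
  A cos θ + B sin θ = C:  -0.0028·cos θ + -0.4919·sin θ = -0.3184
  θ3 = atan2(B,A) + arccos(C/0.4919) = 0.6983

θ₁ = 1.3966, θ₂ = 1.3095, θ₃ = 0.6983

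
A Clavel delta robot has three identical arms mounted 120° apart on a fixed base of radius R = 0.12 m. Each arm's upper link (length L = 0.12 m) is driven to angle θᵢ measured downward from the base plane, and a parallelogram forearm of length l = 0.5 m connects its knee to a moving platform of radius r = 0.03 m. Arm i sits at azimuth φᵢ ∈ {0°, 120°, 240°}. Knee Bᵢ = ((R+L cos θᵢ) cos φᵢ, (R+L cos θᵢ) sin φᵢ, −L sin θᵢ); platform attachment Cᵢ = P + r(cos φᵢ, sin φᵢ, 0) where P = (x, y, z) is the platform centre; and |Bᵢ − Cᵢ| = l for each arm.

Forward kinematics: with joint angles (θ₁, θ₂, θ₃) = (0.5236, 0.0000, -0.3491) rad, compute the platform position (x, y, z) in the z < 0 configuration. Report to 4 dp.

(-0.1242, -0.0502, -0.4424)

S1 = (0.1939·cos0.0°, 0.1939·sin0.0°, -0.0600) = (0.1939, 0.0000, -0.0600)
arm 2 at φ=120.0°: e+L cos θ2 = 0.2100;  S2 = (-0.1050, 0.1819, 0.0000)
φ3=240.0°: virtual centre (-0.1014, -0.1756, 0.0410), radius l
subtract pairs → two planes through P
[-0.5978 0.3637 0.1200]·P = 0.0029;  [-0.5906 -0.3512 0.2021]·P = 0.0016
det = 0.4248;  x = -0.0038+0.2723z,  y = 0.0018+0.1176z
sphere 1 gives Az²+Bz+C=0 with A=1.0880, B=0.0128, C=-0.2073;  B²−4AC=0.9024;  roots -0.4424, 0.4307;  negative root z = -0.4424
x = -0.1242, y = -0.0502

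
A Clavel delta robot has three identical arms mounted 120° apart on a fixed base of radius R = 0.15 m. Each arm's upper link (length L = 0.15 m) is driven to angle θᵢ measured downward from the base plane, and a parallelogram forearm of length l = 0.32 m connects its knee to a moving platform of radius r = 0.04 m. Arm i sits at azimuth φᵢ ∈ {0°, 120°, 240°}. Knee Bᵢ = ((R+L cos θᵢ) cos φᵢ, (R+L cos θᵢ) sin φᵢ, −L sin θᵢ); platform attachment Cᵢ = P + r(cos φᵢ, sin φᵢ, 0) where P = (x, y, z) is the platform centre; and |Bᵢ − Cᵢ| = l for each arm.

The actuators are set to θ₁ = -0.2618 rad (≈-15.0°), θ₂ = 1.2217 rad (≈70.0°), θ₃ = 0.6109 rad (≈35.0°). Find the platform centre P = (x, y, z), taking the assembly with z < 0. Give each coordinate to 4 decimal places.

arm 1 at φ=0.0°: ρ1 = 0.2549;  centre 1 = (0.2549, 0.0000, 0.0388)
centre 2 = (0.1613·cos120.0°, 0.1613·sin120.0°, -0.1410) = (-0.0807, 0.1397, -0.1410)
arm 3 at φ=240.0°: ρ3 = 0.2329;  centre 3 = (-0.1164, -0.2017, -0.0860)
eliminate P² terms by subtracting sphere 1 from 2 and 3
plane₁₂: -0.6711x+0.2794y+-0.3596z = -0.0206
Cramer: x(z) = 0.0202-0.4492z;  y(z) = -0.0252+0.2079z
quadratic in z: (1.2450)z²+(0.1227)z+(-0.0452)=0, √Δ=0.4900 → z ∈ {-0.2461, 0.1475}; z = -0.2461 (taking z<0)
x = 0.1307, y = -0.0763

(0.1307, -0.0763, -0.2461)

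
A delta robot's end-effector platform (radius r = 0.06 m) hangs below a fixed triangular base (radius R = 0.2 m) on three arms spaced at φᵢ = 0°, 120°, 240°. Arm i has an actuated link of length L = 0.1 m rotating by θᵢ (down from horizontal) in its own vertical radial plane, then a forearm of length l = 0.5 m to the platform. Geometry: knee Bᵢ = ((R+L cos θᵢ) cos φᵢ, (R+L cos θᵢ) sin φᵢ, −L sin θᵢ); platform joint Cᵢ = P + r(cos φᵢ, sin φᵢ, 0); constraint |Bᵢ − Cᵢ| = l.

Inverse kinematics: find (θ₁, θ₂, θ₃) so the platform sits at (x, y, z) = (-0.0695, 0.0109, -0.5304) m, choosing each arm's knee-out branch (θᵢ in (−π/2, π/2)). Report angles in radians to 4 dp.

θ₁ = 1.2215, θ₂ = 0.6980, θ₃ = 0.7854

φ1=0.0° → target in arm frame (-0.0695, 0.0109)
  A cos θ + B sin θ = C:  0.2095·cos θ + -0.5304·sin θ = -0.4267
  γ=atan2(-0.5304,0.2095)=-1.1946;  ψ=arccos(-0.7482)=2.4161;  θ1=γ+ψ≈1.2215
arm 2 (φ=120.0°): x'=0.0442, y'=0.0547
  A=0.0958, B=-0.5304, C=(l²−L²−A²−y'²−z²)/(2L)=-0.2675
  √(A²+B²)=0.5390;  θ2 = -1.3921+2.0901 ≈ 0.6980
arm 3 (φ=240.0°): x'=0.0253, y'=-0.0656
  A=0.1147, B=-0.5304, C=(l²−L²−A²−y'²−z²)/(2L)=-0.2939
  γ=atan2(-0.5304,0.1147)=-1.3578;  ψ=arccos(-0.5417)=2.1432;  θ3=γ+ψ≈0.7854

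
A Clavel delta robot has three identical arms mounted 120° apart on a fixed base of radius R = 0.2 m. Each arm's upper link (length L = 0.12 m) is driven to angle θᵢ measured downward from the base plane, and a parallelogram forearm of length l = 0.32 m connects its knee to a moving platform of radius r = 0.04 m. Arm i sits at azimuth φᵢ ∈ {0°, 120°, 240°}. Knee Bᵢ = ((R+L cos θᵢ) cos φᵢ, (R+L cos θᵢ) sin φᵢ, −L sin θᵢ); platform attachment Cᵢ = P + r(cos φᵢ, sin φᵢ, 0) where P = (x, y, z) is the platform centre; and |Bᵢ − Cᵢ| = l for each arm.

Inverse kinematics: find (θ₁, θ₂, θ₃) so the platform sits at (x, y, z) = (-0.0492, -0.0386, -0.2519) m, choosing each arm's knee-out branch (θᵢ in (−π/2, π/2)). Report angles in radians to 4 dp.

φ1=0.0° → target in arm frame (-0.0492, -0.0386)
  e−x'=0.2092;  (l²−L²−(e−x')²−y'²−z²)/2L = -0.0863
  θ1 = atan2(B,A) + arccos(C/0.3274) = 0.9597
rotate P by −φ2: (-0.0088, 0.0619, -0.2519)
  A=0.1688, B=-0.2519, C=(l²−L²−A²−y'²−z²)/(2L)=-0.0325
  γ=atan2(-0.2519,0.1688)=-0.9803;  ψ=arccos(-0.1070)=1.6780;  θ2=γ+ψ≈0.6977
arm 3 (φ=240.0°): x'=0.0580, y'=-0.0233
  A cos θ + B sin θ = C:  0.1020·cos θ + -0.2519·sin θ = 0.0567
  θ3 = atan2(B,A) + arccos(C/0.2718) = 0.1745

θ₁ = 0.9597, θ₂ = 0.6977, θ₃ = 0.1745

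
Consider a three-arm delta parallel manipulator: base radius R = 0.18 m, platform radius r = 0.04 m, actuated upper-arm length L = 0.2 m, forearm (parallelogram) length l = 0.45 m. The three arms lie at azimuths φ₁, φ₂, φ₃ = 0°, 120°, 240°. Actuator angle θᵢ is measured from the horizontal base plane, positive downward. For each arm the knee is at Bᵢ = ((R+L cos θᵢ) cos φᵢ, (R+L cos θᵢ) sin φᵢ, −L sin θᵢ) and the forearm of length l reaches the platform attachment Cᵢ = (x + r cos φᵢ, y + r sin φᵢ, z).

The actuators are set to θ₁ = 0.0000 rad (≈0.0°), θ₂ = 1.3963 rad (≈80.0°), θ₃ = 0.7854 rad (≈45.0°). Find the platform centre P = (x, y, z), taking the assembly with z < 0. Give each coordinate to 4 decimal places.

φ1=0.0°: virtual centre (0.3400, 0.0000, 0.0000), radius l
centre 2 = (0.1747·cos120.0°, 0.1747·sin120.0°, -0.1970) = (-0.0874, 0.1513, -0.1970)
φ3=240.0°: virtual centre (-0.1407, -0.2437, -0.1414), radius l
|centre ₂|²−|centre ₁|² = -0.0463;  |centre ₃|²−|centre ₁|² = -0.0164
linear system: -0.8547x+0.3026y = -0.0463−-0.3939z; -0.9614x+-0.4874y = -0.0164−-0.2828z
det = 0.7076;  x = 0.0389+-0.3923z,  y = -0.0431+0.1936z
into |P−centre ₁|² = l²: 1.1914z² + 0.2196z + -0.1100 = 0;  Δ = 0.5724;  z = -0.4097 or 0.2253 → z<0 root = -0.4097
x = 0.1996, y = -0.1224

(0.1996, -0.1224, -0.4097)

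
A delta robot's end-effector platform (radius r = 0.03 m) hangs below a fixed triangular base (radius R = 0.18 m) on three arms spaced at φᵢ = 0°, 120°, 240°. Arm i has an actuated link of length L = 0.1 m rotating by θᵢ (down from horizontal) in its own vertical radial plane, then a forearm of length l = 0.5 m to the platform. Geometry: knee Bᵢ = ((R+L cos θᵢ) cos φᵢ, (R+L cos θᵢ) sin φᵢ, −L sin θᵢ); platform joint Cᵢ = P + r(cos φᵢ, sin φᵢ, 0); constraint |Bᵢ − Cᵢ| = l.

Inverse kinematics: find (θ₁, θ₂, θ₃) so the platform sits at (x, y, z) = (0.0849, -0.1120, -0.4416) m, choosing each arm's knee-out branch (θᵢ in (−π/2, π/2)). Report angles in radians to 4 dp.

arm 1 (φ=0.0°): x'=0.0849, y'=-0.1120
  A cos θ + B sin θ = C:  0.0651·cos θ + -0.4416·sin θ = 0.1410
  √(A²+B²)=0.4464;  θ1 = -1.4244+1.2493 ≈ -0.1751
arm 2 (φ=120.0°): x'=-0.1394, y'=-0.0175
  A=0.2894, B=-0.4416, C=(l²−L²−A²−y'²−z²)/(2L)=-0.1955
  γ=atan2(-0.4416,0.2894)=-0.9906;  ψ=arccos(-0.3702)=1.9500;  θ2=γ+ψ≈0.9594
φ3=240.0° → target in arm frame (0.0545, 0.1295)
  A cos θ + B sin θ = C:  0.0955·cos θ + -0.4416·sin θ = 0.0955
  γ=atan2(-0.4416,0.0955)=-1.3579;  ψ=arccos(0.2114)=1.3578;  θ3=γ+ψ≈-0.0001

θ₁ = -0.1751, θ₂ = 0.9594, θ₃ = -0.0001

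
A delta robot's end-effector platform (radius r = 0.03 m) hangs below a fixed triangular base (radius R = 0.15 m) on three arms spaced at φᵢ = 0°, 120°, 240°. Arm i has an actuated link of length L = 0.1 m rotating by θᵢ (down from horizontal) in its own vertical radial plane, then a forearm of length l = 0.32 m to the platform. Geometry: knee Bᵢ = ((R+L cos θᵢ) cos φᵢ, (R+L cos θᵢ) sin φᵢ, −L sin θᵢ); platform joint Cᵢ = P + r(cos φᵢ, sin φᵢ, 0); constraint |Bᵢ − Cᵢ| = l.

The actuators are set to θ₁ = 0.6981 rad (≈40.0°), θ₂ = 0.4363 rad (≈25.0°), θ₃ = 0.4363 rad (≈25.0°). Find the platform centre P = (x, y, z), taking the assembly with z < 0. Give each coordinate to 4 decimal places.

(-0.0270, 0.0000, -0.2932)

φ1=0.0°: virtual centre (0.1966, 0.0000, -0.0643), radius l
arm 2 at φ=120.0°: ρ2 = 0.2106;  centre 2 = (-0.1053, 0.1824, -0.0423)
arm 3 at φ=240.0°: ρ3 = 0.2106;  centre 3 = (-0.1053, -0.1824, -0.0423)
eliminate P² terms by subtracting sphere 1 from 2 and 3
plane₁₂: -0.6038x+0.3648y+0.0440z = 0.0034
det = 0.4406;  x = -0.0056+0.0729z,  y = 0.0000+0.0000z
sphere 1 gives Az²+Bz+C=0 with A=1.0053, B=0.0991, C=-0.0574;  B²−4AC=0.2406;  roots -0.2932, 0.1947;  negative root z = -0.2932
x = -0.0270, y = 0.0000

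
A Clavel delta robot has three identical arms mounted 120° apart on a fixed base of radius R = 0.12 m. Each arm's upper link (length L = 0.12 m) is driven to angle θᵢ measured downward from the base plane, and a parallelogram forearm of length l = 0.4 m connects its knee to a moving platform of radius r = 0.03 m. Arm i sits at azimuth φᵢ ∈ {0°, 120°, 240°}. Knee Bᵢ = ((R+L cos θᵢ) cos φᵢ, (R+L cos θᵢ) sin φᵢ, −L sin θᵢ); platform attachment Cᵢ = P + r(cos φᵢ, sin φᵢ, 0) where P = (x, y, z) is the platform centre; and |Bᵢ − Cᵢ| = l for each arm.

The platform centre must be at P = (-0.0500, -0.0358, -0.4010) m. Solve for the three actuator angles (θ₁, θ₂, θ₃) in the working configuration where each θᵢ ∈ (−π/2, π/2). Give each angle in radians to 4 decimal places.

θ₁ = 0.6977, θ₂ = 0.5236, θ₃ = 0.2615

φ1=0.0° → target in arm frame (-0.0500, -0.0358)
  e−x'=0.1400;  (l²−L²−(e−x')²−y'²−z²)/2L = -0.1503
  √(A²+B²)=0.4247;  θ1 = -1.2349+1.9326 ≈ 0.6977
rotate P by −φ2: (-0.0060, 0.0612, -0.4010)
  A=0.0960, B=-0.4010, C=(l²−L²−A²−y'²−z²)/(2L)=-0.1173
  θ2 = atan2(B,A) + arccos(C/0.4123) = 0.5236
φ3=240.0° → target in arm frame (0.0560, -0.0254)
  e−x'=0.0340;  (l²−L²−(e−x')²−y'²−z²)/2L = -0.0708
  √(A²+B²)=0.4024;  θ3 = -1.4862+1.7477 ≈ 0.2615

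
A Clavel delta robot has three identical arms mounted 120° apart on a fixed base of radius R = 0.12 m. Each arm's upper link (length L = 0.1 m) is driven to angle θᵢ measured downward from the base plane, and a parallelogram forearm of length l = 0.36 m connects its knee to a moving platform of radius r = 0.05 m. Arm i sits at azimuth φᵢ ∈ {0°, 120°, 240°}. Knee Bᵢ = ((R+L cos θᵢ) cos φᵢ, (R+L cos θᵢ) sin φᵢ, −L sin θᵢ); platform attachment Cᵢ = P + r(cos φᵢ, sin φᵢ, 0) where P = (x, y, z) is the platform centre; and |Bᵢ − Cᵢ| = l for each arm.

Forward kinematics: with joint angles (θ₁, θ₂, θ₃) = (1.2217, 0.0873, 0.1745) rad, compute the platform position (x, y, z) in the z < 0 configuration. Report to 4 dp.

centre 1 = (0.1042·cos0.0°, 0.1042·sin0.0°, -0.0940) = (0.1042, 0.0000, -0.0940)
centre 2 = (0.1696·cos120.0°, 0.1696·sin120.0°, -0.0087) = (-0.0848, 0.1469, -0.0087)
φ3=240.0°: virtual centre (-0.0842, -0.1459, -0.0174), radius l
|centre ₂|²−|centre ₁|² = 0.0092;  |centre ₃|²−|centre ₁|² = 0.0090
plane₁₂: -0.3780x+0.2938y+0.1705z = 0.0092
det = 0.2210;  x = -0.0241+0.4287z,  y = 0.0002+-0.0287z
sphere 1 gives Az²+Bz+C=0 with A=1.1846, B=0.0780, C=-0.1043;  B²−4AC=0.5004;  roots -0.3315, 0.2657;  negative root z = -0.3315
x = -0.1662, y = 0.0097

(-0.1662, 0.0097, -0.3315)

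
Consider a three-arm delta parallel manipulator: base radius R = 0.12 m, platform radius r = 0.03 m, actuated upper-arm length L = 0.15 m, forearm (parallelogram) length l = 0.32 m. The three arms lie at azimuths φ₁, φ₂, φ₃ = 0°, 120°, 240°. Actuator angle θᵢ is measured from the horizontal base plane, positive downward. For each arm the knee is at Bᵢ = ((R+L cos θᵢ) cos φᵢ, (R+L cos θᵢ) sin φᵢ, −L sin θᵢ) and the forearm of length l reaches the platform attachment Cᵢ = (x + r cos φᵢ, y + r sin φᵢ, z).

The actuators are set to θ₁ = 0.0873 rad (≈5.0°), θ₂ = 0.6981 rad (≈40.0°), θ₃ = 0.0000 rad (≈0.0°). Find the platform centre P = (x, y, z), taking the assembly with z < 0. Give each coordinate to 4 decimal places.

(0.0321, -0.0713, -0.2462)

arm 1 at φ=0.0°: (R−r)+L cos θ1 = 0.2394;  O1 = (0.2394, 0.0000, -0.0131)
O2 = (0.2049·cos120.0°, 0.2049·sin120.0°, -0.0964) = (-0.1025, 0.1775, -0.0964)
φ3=240.0°: virtual centre (-0.1200, -0.2078, 0.0000), radius l
|O₂|²−|O₁|² = -0.0062;  |O₃|²−|O₁|² = 0.0001
plane₁₂: -0.6838x+0.3549y+-0.1667z = -0.0062
Cramer: x(z) = 0.0047-0.1112z;  y(z) = -0.0084+0.2553z
sphere 1 gives Az²+Bz+C=0 with A=1.0776, B=0.0741, C=-0.0471;  B²−4AC=0.2084;  roots -0.2462, 0.1774;  negative root z = -0.2462
x = 0.0321, y = -0.0713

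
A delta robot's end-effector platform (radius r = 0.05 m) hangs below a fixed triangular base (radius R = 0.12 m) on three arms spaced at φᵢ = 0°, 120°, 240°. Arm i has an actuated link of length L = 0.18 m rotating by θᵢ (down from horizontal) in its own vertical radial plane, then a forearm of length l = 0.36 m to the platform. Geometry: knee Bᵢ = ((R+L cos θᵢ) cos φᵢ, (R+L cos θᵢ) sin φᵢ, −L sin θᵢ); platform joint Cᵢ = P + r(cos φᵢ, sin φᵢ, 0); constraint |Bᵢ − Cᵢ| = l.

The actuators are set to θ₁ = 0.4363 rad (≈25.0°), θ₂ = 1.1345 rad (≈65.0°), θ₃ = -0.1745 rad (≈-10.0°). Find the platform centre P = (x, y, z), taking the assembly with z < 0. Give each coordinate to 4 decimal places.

φ1=0.0°: virtual centre (0.2331, 0.0000, -0.0761), radius l
arm 2 at φ=120.0°: ρ2 = 0.1461;  S2 = (-0.0730, 0.1265, -0.1631)
arm 3 at φ=240.0°: ρ3 = 0.2473;  S3 = (-0.1236, -0.2141, 0.0313)
eliminate P² terms by subtracting sphere 1 from 2 and 3
[-0.6123 0.2530 -0.1741]·P = -0.0122;  [-0.7135 -0.4283 0.2146]·P = 0.0020
Cramer: x(z) = 0.0107-0.0458z;  y(z) = -0.0224+0.5775z
into |P−S₁|² = l²: 1.3356z² + 0.1467z + -0.0738 = 0;  Δ = 0.4159;  z = -0.2963 or 0.1865 → z<0 root = -0.2963
x = 0.0242, y = -0.1935

(0.0242, -0.1935, -0.2963)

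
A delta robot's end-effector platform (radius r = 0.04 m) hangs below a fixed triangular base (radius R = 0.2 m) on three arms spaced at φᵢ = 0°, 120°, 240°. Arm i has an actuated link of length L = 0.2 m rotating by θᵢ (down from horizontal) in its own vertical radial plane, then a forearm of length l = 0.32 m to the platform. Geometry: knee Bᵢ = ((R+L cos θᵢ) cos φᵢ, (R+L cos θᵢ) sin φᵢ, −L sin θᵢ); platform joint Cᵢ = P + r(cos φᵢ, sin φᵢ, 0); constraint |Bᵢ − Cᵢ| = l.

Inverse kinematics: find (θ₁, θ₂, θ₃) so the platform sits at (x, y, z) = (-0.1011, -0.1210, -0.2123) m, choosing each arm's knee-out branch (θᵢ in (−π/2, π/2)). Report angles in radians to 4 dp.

θ₁ = 1.3962, θ₂ = 1.2217, θ₃ = -0.1744

rotate P by −φ1: (-0.1011, -0.1210, -0.2123)
  A=0.2611, B=-0.2123, C=(l²−L²−A²−y'²−z²)/(2L)=-0.1637
  γ=atan2(-0.2123,0.2611)=-0.6827;  ψ=arccos(-0.4865)=2.0789;  θ1=γ+ψ≈1.3962
rotate P by −φ2: (-0.0542, 0.1481, -0.2123)
  A cos θ + B sin θ = C:  0.2142·cos θ + -0.2123·sin θ = -0.1262
  √(A²+B²)=0.3016;  θ2 = -0.7809+2.0026 ≈ 1.2217
arm 3 (φ=240.0°): x'=0.1553, y'=-0.0271
  A=0.0047, B=-0.2123, C=(l²−L²−A²−y'²−z²)/(2L)=0.0414
  √(A²+B²)=0.2124;  θ3 = -1.5488+1.3744 ≈ -0.1744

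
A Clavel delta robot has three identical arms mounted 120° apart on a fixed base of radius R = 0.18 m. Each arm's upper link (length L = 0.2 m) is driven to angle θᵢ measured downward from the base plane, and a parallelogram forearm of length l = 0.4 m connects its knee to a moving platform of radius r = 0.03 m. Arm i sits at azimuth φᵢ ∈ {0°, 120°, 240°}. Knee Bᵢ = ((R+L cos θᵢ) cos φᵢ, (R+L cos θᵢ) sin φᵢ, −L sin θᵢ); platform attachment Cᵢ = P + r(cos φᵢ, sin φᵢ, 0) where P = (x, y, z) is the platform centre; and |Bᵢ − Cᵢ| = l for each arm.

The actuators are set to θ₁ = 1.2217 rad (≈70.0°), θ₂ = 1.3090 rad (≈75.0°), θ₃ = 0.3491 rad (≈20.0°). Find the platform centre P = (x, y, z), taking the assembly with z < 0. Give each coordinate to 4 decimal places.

φ1=0.0°: virtual centre (0.2184, 0.0000, -0.1879), radius l
arm 2 at φ=120.0°: e+L cos θ2 = 0.2018;  O2 = (-0.1009, 0.1747, -0.1932)
O3 = (0.3379·cos240.0°, 0.3379·sin240.0°, -0.0684) = (-0.1690, -0.2927, -0.0684)
subtract pairs → two planes through P
plane₁₂: -0.6386x+0.3495y+-0.0105z = -0.0050
Cramer: x(z) = -0.0149+0.1201z;  y(z) = -0.0415+0.2495z
quadratic in z: (1.0767)z²+(0.2991)z+(-0.0685)=0, √Δ=0.6201 → z ∈ {-0.4269, 0.1491}; z = -0.4269 (taking z<0)
x = -0.0662, y = -0.1480

(-0.0662, -0.1480, -0.4269)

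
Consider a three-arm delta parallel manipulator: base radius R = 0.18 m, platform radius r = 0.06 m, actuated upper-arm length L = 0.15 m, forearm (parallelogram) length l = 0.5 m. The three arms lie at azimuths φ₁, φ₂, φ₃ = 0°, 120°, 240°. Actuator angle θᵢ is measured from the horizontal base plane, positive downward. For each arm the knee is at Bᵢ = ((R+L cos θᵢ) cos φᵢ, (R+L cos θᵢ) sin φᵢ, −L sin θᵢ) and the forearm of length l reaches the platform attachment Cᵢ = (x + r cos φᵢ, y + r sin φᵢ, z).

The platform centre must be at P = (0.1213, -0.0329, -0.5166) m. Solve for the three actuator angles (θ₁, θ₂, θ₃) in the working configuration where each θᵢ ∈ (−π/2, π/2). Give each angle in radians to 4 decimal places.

arm 1 (φ=0.0°): x'=0.1213, y'=-0.0329
  e−x'=-0.0013;  (l²−L²−(e−x')²−y'²−z²)/2L = -0.1349
  γ=atan2(-0.5166,-0.0013)=-1.5733;  ψ=arccos(-0.2611)=1.8349;  θ1=γ+ψ≈0.2616
rotate P by −φ2: (-0.0891, -0.0886, -0.5166)
  A cos θ + B sin θ = C:  0.2091·cos θ + -0.5166·sin θ = -0.3032
  γ=atan2(-0.5166,0.2091)=-1.1861;  ψ=arccos(-0.5441)=2.1461;  θ2=γ+ψ≈0.9599
arm 3 (φ=240.0°): x'=-0.0322, y'=0.1215
  A=0.1522, B=-0.5166, C=(l²−L²−A²−y'²−z²)/(2L)=-0.2576
  γ=atan2(-0.5166,0.1522)=-1.2844;  ψ=arccos(-0.4784)=2.0696;  θ3=γ+ψ≈0.7853

θ₁ = 0.2616, θ₂ = 0.9599, θ₃ = 0.7853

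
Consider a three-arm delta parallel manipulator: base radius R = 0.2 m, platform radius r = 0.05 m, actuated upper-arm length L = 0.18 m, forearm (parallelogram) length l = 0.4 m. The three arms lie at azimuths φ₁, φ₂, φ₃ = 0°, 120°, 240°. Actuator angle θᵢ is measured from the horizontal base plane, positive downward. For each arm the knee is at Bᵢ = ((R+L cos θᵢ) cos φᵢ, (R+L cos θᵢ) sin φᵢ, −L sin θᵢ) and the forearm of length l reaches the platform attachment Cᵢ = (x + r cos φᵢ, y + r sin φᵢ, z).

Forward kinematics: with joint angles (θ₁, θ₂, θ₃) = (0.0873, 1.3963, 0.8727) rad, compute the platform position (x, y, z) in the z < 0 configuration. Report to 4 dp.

(0.1617, -0.0878, -0.3681)

arm 1 at φ=0.0°: ρ1 = 0.3293;  S1 = (0.3293, 0.0000, -0.0157)
arm 2 at φ=120.0°: ρ2 = 0.1813;  S2 = (-0.0906, 0.1570, -0.1773)
φ3=240.0°: virtual centre (-0.1328, -0.2301, -0.1379), radius l
|S₂|²−|S₁|² = -0.0444;  |S₃|²−|S₁|² = -0.0191
plane₁₂: -0.8399x+0.3139y+-0.3231z = -0.0444
Cramer: x(z) = 0.0391-0.3331z;  y(z) = -0.0370+0.1381z
sphere 1 gives Az²+Bz+C=0 with A=1.1300, B=0.2146, C=-0.0741;  B²−4AC=0.3812;  roots -0.3681, 0.1782;  negative root z = -0.3681
x = 0.1617, y = -0.0878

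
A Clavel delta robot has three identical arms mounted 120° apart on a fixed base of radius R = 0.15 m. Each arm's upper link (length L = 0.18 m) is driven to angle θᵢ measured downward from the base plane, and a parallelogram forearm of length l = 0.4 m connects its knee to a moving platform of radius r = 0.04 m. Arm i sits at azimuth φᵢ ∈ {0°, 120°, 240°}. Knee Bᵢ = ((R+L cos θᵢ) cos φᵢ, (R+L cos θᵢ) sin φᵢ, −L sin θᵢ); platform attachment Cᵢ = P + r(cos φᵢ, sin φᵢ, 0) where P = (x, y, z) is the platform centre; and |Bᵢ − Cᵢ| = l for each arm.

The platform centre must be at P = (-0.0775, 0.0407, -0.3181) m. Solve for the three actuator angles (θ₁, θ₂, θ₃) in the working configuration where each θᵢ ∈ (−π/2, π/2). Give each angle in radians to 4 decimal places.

φ1=0.0° → target in arm frame (-0.0775, 0.0407)
  A cos θ + B sin θ = C:  0.1875·cos θ + -0.3181·sin θ = -0.0289
  √(A²+B²)=0.3692;  θ1 = -1.0382+1.6491 ≈ 0.6109
arm 2 (φ=120.0°): x'=0.0740, y'=0.0468
  e−x'=0.0360;  (l²−L²−(e−x')²−y'²−z²)/2L = 0.0637
  θ2 = atan2(B,A) + arccos(C/0.3201) = -0.0876
φ3=240.0° → target in arm frame (0.0035, -0.0875)
  e−x'=0.1065;  (l²−L²−(e−x')²−y'²−z²)/2L = 0.0206
  γ=atan2(-0.3181,0.1065)=-1.2477;  ψ=arccos(0.0614)=1.5093;  θ3=γ+ψ≈0.2616

θ₁ = 0.6109, θ₂ = -0.0876, θ₃ = 0.2616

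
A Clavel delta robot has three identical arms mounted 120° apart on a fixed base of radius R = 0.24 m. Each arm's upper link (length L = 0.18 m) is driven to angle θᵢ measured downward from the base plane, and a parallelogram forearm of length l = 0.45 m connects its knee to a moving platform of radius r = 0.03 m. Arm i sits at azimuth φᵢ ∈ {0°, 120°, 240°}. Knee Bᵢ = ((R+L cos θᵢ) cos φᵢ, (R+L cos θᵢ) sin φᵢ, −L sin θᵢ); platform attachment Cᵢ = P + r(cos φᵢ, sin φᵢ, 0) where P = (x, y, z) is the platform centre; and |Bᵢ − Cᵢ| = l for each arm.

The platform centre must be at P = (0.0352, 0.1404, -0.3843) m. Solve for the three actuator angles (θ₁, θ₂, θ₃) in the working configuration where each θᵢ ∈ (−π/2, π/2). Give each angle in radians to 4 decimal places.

rotate P by −φ1: (0.0352, 0.1404, -0.3843)
  e−x'=0.1748;  (l²−L²−(e−x')²−y'²−z²)/2L = -0.0774
  θ1 = atan2(B,A) + arccos(C/0.4222) = 0.6112
φ2=120.0° → target in arm frame (0.1040, -0.1007)
  A cos θ + B sin θ = C:  0.1060·cos θ + -0.3843·sin θ = 0.0029
  √(A²+B²)=0.3987;  θ2 = -1.3016+1.5636 ≈ 0.2619
arm 3 (φ=240.0°): x'=-0.1392, y'=-0.0397
  e−x'=0.3492;  (l²−L²−(e−x')²−y'²−z²)/2L = -0.2808
  θ3 = atan2(B,A) + arccos(C/0.5192) = 1.3090

θ₁ = 0.6112, θ₂ = 0.2619, θ₃ = 1.3090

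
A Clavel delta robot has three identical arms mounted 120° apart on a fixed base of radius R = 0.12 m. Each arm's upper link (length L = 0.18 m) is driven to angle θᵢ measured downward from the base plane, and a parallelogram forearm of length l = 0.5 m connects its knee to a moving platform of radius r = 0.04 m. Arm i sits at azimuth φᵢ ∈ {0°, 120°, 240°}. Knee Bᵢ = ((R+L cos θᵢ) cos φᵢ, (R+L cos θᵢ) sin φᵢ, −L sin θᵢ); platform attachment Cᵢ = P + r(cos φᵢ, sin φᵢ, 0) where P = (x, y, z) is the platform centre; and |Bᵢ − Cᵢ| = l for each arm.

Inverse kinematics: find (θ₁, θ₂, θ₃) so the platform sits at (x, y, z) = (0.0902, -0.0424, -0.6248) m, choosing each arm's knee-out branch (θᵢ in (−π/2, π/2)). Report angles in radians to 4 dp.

θ₁ = 0.8727, θ₂ = 1.3091, θ₃ = 1.1348

arm 1 (φ=0.0°): x'=0.0902, y'=-0.0424
  e−x'=-0.0102;  (l²−L²−(e−x')²−y'²−z²)/2L = -0.4852
  θ1 = atan2(B,A) + arccos(C/0.6249) = 0.8727
φ2=120.0° → target in arm frame (-0.0818, -0.0569)
  A=0.1618, B=-0.6248, C=(l²−L²−A²−y'²−z²)/(2L)=-0.5617
  √(A²+B²)=0.6454;  θ2 = -1.3174+2.6265 ≈ 1.3091
arm 3 (φ=240.0°): x'=-0.0084, y'=0.0993
  A cos θ + B sin θ = C:  0.0884·cos θ + -0.6248·sin θ = -0.5290
  √(A²+B²)=0.6310;  θ3 = -1.4303+2.5651 ≈ 1.1348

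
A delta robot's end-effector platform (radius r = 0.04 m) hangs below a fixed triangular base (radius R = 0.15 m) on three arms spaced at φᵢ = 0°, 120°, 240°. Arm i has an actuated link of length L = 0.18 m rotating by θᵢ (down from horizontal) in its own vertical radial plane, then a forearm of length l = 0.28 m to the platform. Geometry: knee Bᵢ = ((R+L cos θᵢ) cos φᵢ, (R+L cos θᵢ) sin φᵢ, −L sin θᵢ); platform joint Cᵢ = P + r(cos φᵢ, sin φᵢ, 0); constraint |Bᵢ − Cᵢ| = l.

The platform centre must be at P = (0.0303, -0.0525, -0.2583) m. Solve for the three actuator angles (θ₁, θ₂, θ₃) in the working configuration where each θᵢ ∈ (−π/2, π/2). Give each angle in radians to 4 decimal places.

θ₁ = 0.6108, θ₂ = 1.0473, θ₃ = 0.6107

arm 1 (φ=0.0°): x'=0.0303, y'=-0.0525
  A cos θ + B sin θ = C:  0.0797·cos θ + -0.2583·sin θ = -0.0829
  √(A²+B²)=0.2703;  θ1 = -1.2715+1.8823 ≈ 0.6108
arm 2 (φ=120.0°): x'=-0.0606, y'=0.0000
  e−x'=0.1706;  (l²−L²−(e−x')²−y'²−z²)/2L = -0.1384
  √(A²+B²)=0.3096;  θ2 = -0.9871+2.0343 ≈ 1.0473
arm 3 (φ=240.0°): x'=0.0303, y'=0.0525
  e−x'=0.0797;  (l²−L²−(e−x')²−y'²−z²)/2L = -0.0828
  γ=atan2(-0.2583,0.0797)=-1.2716;  ψ=arccos(-0.3065)=1.8823;  θ3=γ+ψ≈0.6107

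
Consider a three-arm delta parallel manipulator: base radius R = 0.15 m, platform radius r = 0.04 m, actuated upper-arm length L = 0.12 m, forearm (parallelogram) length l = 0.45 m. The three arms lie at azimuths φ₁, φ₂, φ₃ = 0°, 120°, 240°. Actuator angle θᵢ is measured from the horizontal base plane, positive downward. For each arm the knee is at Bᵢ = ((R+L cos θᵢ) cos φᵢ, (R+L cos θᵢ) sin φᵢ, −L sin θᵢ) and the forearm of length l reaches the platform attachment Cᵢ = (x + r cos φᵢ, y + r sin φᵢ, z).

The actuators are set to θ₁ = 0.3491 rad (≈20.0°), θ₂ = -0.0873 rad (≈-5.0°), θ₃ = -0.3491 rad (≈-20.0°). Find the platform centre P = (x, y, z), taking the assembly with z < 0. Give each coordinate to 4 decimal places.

O1 = (0.2228·cos0.0°, 0.2228·sin0.0°, -0.0410) = (0.2228, 0.0000, -0.0410)
arm 2 at φ=120.0°: ρ2 = 0.2295;  O2 = (-0.1148, 0.1988, 0.0105)
φ3=240.0°: virtual centre (-0.1114, -0.1929, 0.0410), radius l
eliminate P² terms by subtracting sphere 1 from 2 and 3
linear system: -0.6751x+0.3976y = 0.0015−0.1030z; -0.6683x+-0.3858y = 0.0000−0.1642z
det = 0.5262;  x = -0.0011+0.1996z,  y = 0.0019+0.0798z
into |P−O₁|² = l²: 1.0462z² + -0.0070z + -0.1507 = 0;  Δ = 0.6307;  z = -0.3762 or 0.3829 → z<0 root = -0.3762
x = -0.0762, y = -0.0281

(-0.0762, -0.0281, -0.3762)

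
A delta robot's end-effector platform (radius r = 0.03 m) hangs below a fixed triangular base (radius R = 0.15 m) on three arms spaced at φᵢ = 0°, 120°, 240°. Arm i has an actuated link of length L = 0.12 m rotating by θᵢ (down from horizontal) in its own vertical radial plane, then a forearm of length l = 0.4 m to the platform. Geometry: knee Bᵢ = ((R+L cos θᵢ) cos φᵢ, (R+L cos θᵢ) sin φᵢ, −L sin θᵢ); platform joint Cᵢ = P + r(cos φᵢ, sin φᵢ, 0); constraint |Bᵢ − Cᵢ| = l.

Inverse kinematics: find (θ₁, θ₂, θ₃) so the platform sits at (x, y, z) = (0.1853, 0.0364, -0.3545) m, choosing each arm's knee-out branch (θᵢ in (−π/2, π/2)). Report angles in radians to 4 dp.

φ1=0.0° → target in arm frame (0.1853, 0.0364)
  A=-0.0653, B=-0.3545, C=(l²−L²−A²−y'²−z²)/(2L)=0.0598
  θ1 = atan2(B,A) + arccos(C/0.3605) = -0.3487
φ2=120.0° → target in arm frame (-0.0611, -0.1787)
  A=0.1811, B=-0.3545, C=(l²−L²−A²−y'²−z²)/(2L)=-0.1867
  γ=atan2(-0.3545,0.1811)=-1.0984;  ψ=arccos(-0.4689)=2.0589;  θ2=γ+ψ≈0.9604
arm 3 (φ=240.0°): x'=-0.1242, y'=0.1423
  A cos θ + B sin θ = C:  0.2442·cos θ + -0.3545·sin θ = -0.2497
  √(A²+B²)=0.4305;  θ3 = -0.9676+2.1897 ≈ 1.2220

θ₁ = -0.3487, θ₂ = 0.9604, θ₃ = 1.2220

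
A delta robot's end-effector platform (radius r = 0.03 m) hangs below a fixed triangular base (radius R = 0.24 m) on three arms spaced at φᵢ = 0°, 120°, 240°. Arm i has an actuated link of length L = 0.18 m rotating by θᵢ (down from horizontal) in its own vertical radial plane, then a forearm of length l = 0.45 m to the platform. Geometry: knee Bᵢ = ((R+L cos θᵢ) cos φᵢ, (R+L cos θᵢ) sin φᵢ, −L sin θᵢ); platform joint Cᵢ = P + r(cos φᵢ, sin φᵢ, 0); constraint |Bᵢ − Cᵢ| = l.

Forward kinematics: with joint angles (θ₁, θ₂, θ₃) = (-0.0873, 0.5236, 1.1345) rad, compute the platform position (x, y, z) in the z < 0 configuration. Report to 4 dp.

centre 1 = (0.3893·cos0.0°, 0.3893·sin0.0°, 0.0157) = (0.3893, 0.0000, 0.0157)
φ2=120.0°: virtual centre (-0.1829, 0.3169, -0.0900), radius l
φ3=240.0°: virtual centre (-0.1430, -0.2477, -0.1631), radius l
eliminate P² terms by subtracting sphere 1 from 2 and 3
plane₁₂: -1.1445x+0.6337y+-0.2114z = -0.0098
Cramer: x(z) = 0.0261-0.2669z;  y(z) = 0.0315-0.1484z
quadratic in z: (1.0932)z²+(0.1531)z+(-0.0693)=0, √Δ=0.5714 → z ∈ {-0.3314, 0.1913}; z = -0.3314 (taking z<0)
x = 0.1145, y = 0.0807

(0.1145, 0.0807, -0.3314)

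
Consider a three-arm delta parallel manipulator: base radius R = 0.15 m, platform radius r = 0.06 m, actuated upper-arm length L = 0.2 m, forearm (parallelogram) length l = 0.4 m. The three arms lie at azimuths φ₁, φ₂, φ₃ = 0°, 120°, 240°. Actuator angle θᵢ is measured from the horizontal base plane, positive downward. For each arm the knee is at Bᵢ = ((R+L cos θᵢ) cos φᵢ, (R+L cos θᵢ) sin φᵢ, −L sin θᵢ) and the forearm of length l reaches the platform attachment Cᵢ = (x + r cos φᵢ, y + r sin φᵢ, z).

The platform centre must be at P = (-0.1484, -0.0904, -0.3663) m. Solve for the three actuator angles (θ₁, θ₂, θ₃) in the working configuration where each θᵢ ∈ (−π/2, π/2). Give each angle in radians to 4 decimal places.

rotate P by −φ1: (-0.1484, -0.0904, -0.3663)
  A cos θ + B sin θ = C:  0.2384·cos θ + -0.3663·sin θ = -0.1980
  γ=atan2(-0.3663,0.2384)=-0.9938;  ψ=arccos(-0.4529)=2.0409;  θ1=γ+ψ≈1.0470
φ2=120.0° → target in arm frame (-0.0041, 0.1737)
  A=0.0941, B=-0.3663, C=(l²−L²−A²−y'²−z²)/(2L)=-0.1330
  γ=atan2(-0.3663,0.0941)=-1.3194;  ψ=arccos(-0.3517)=1.9302;  θ2=γ+ψ≈0.6108
arm 3 (φ=240.0°): x'=0.1525, y'=-0.0833
  A cos θ + B sin θ = C:  -0.0625·cos θ + -0.3663·sin θ = -0.0626
  γ=atan2(-0.3663,-0.0625)=-1.7398;  ψ=arccos(-0.1683)=1.7399;  θ3=γ+ψ≈0.0002

θ₁ = 1.0470, θ₂ = 0.6108, θ₃ = 0.0002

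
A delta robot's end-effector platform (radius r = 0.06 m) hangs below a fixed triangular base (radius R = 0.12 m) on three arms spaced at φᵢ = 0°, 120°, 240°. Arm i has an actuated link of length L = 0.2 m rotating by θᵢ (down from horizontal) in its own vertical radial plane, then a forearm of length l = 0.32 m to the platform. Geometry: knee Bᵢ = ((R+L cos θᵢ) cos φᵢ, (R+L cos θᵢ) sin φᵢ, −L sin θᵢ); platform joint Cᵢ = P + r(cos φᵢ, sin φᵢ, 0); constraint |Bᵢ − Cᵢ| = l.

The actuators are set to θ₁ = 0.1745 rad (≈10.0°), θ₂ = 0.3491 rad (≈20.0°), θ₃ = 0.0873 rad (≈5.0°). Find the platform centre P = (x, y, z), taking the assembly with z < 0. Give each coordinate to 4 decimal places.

(0.0058, -0.0284, -0.2310)

arm 1 at φ=0.0°: e+L cos θ1 = 0.2570;  S1 = (0.2570, 0.0000, -0.0347)
φ2=120.0°: virtual centre (-0.1240, 0.2147, -0.0684), radius l
S3 = (0.2592·cos240.0°, 0.2592·sin240.0°, -0.0174) = (-0.1296, -0.2245, -0.0174)
subtract pairs → two planes through P
linear system: -0.7619x+0.4294y = -0.0011−-0.0674z; -0.7732x+-0.4490y = 0.0003−0.0346z
det = 0.6741;  x = 0.0005+-0.0229z,  y = -0.0016+0.1163z
sphere 1 gives Az²+Bz+C=0 with A=1.0141, B=0.0808, C=-0.0354;  B²−4AC=0.1503;  roots -0.2310, 0.1513;  negative root z = -0.2310
x = 0.0058, y = -0.0284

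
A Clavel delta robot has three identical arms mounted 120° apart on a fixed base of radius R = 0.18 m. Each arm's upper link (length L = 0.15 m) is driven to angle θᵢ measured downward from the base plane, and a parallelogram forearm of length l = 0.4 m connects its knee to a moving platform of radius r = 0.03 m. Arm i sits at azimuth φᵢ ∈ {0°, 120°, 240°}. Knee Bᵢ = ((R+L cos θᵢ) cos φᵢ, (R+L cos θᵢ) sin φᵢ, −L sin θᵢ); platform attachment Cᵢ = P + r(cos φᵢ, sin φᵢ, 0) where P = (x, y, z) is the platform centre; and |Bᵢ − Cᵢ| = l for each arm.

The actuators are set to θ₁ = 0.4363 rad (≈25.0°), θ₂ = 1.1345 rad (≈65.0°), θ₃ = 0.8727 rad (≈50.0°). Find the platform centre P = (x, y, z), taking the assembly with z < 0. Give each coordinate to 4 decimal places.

φ1=0.0°: virtual centre (0.2859, 0.0000, -0.0634), radius l
φ2=120.0°: virtual centre (-0.1067, 0.1848, -0.1359), radius l
φ3=240.0°: virtual centre (-0.1232, -0.2134, -0.1149), radius l
eliminate P² terms by subtracting sphere 1 from 2 and 3
linear system: -0.7853x+0.3696y = -0.0218−-0.1451z; -0.8183x+-0.4268y = -0.0119−-0.1030z
det = 0.6376;  x = 0.0214+-0.1569z,  y = -0.0133+0.0593z
into |P−O₁|² = l²: 1.0281z² + 0.2082z + -0.0858 = 0;  Δ = 0.3964;  z = -0.4074 or 0.2049 → z<0 root = -0.4074
x = 0.0854, y = -0.0375

(0.0854, -0.0375, -0.4074)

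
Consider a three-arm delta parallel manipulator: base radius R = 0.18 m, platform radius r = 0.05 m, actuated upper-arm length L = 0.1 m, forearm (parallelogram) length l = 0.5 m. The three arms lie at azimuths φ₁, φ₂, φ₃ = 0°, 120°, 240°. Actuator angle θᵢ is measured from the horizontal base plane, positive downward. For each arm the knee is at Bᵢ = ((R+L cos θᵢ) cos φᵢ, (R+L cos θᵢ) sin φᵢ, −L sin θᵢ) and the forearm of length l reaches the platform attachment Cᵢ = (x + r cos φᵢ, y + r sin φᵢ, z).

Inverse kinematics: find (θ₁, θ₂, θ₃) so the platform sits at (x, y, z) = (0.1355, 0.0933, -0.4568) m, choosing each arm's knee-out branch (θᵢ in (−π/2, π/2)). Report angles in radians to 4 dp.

θ₁ = -0.2620, θ₂ = 0.3488, θ₃ = 1.0471

φ1=0.0° → target in arm frame (0.1355, 0.0933)
  A=-0.0055, B=-0.4568, C=(l²−L²−A²−y'²−z²)/(2L)=0.1130
  √(A²+B²)=0.4568;  θ1 = -1.5828+1.3209 ≈ -0.2620
φ2=120.0° → target in arm frame (0.0131, -0.1640)
  A cos θ + B sin θ = C:  0.1169·cos θ + -0.4568·sin θ = -0.0462
  θ2 = atan2(B,A) + arccos(C/0.4715) = 0.3488
rotate P by −φ3: (-0.1486, 0.0707, -0.4568)
  A cos θ + B sin θ = C:  0.2786·cos θ + -0.4568·sin θ = -0.2563
  γ=atan2(-0.4568,0.2786)=-1.0232;  ψ=arccos(-0.4790)=2.0703;  θ3=γ+ψ≈1.0471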